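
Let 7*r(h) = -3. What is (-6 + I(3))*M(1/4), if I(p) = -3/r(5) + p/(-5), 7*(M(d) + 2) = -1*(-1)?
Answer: -26/35 ≈ -0.74286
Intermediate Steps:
r(h) = -3/7 (r(h) = (1/7)*(-3) = -3/7)
M(d) = -13/7 (M(d) = -2 + (-1*(-1))/7 = -2 + (1/7)*1 = -2 + 1/7 = -13/7)
I(p) = 7 - p/5 (I(p) = -3/(-3/7) + p/(-5) = -3*(-7/3) + p*(-1/5) = 7 - p/5)
(-6 + I(3))*M(1/4) = (-6 + (7 - 1/5*3))*(-13/7) = (-6 + (7 - 3/5))*(-13/7) = (-6 + 32/5)*(-13/7) = (2/5)*(-13/7) = -26/35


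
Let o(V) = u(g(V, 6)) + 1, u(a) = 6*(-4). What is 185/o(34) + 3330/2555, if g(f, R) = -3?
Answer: -79217/11753 ≈ -6.7402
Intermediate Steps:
u(a) = -24
o(V) = -23 (o(V) = -24 + 1 = -23)
185/o(34) + 3330/2555 = 185/(-23) + 3330/2555 = 185*(-1/23) + 3330*(1/2555) = -185/23 + 666/511 = -79217/11753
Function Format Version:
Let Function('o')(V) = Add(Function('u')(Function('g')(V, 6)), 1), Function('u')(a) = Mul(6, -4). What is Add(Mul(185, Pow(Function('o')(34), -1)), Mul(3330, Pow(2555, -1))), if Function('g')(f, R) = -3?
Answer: Rational(-79217, 11753) ≈ -6.7402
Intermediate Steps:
Function('u')(a) = -24
Function('o')(V) = -23 (Function('o')(V) = Add(-24, 1) = -23)
Add(Mul(185, Pow(Function('o')(34), -1)), Mul(3330, Pow(2555, -1))) = Add(Mul(185, Pow(-23, -1)), Mul(3330, Pow(2555, -1))) = Add(Mul(185, Rational(-1, 23)), Mul(3330, Rational(1, 2555))) = Add(Rational(-185, 23), Rational(666, 511)) = Rational(-79217, 11753)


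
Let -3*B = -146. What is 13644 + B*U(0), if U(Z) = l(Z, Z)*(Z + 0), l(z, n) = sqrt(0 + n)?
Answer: 13644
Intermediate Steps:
B = 146/3 (B = -1/3*(-146) = 146/3 ≈ 48.667)
l(z, n) = sqrt(n)
U(Z) = Z**(3/2) (U(Z) = sqrt(Z)*(Z + 0) = sqrt(Z)*Z = Z**(3/2))
13644 + B*U(0) = 13644 + 146*0**(3/2)/3 = 13644 + (146/3)*0 = 13644 + 0 = 13644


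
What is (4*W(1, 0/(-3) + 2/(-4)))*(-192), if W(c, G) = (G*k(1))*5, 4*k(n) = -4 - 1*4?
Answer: -3840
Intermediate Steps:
k(n) = -2 (k(n) = (-4 - 1*4)/4 = (-4 - 4)/4 = (¼)*(-8) = -2)
W(c, G) = -10*G (W(c, G) = (G*(-2))*5 = -2*G*5 = -10*G)
(4*W(1, 0/(-3) + 2/(-4)))*(-192) = (4*(-10*(0/(-3) + 2/(-4))))*(-192) = (4*(-10*(0*(-⅓) + 2*(-¼))))*(-192) = (4*(-10*(0 - ½)))*(-192) = (4*(-10*(-½)))*(-192) = (4*5)*(-192) = 20*(-192) = -3840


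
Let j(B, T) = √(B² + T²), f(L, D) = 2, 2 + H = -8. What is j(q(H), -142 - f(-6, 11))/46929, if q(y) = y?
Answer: 2*√5209/46929 ≈ 0.0030759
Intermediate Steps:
H = -10 (H = -2 - 8 = -10)
j(q(H), -142 - f(-6, 11))/46929 = √((-10)² + (-142 - 1*2)²)/46929 = √(100 + (-142 - 2)²)*(1/46929) = √(100 + (-144)²)*(1/46929) = √(100 + 20736)*(1/46929) = √20836*(1/46929) = (2*√5209)*(1/46929) = 2*√5209/46929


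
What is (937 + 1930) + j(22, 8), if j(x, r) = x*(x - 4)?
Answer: 3263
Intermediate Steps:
j(x, r) = x*(-4 + x)
(937 + 1930) + j(22, 8) = (937 + 1930) + 22*(-4 + 22) = 2867 + 22*18 = 2867 + 396 = 3263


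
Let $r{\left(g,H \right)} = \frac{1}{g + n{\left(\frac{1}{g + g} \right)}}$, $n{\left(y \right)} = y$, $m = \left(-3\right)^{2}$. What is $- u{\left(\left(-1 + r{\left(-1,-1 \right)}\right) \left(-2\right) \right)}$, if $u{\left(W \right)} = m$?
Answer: $-9$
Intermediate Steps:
$m = 9$
$r{\left(g,H \right)} = \frac{1}{g + \frac{1}{2 g}}$ ($r{\left(g,H \right)} = \frac{1}{g + \frac{1}{g + g}} = \frac{1}{g + \frac{1}{2 g}}$)
$u{\left(W \right)} = 9$
$- u{\left(\left(-1 + r{\left(-1,-1 \right)}\right) \left(-2\right) \right)} = \left(-1\right) 9 = -9$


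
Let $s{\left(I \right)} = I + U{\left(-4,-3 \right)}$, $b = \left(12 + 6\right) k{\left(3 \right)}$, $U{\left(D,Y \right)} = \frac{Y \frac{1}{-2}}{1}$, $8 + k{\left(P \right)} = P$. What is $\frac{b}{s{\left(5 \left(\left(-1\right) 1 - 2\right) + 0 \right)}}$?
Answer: $\frac{20}{3} \approx 6.6667$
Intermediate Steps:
$k{\left(P \right)} = -8 + P$
$U{\left(D,Y \right)} = - \frac{Y}{2}$ ($U{\left(D,Y \right)} = Y \left(- \frac{1}{2}\right) 1 = - \frac{Y}{2} \cdot 1 = - \frac{Y}{2}$)
$b = -90$ ($b = \left(12 + 6\right) \left(-8 + 3\right) = 18 \left(-5\right) = -90$)
$s{\left(I \right)} = \frac{3}{2} + I$ ($s{\left(I \right)} = I - - \frac{3}{2} = I + \frac{3}{2} = \frac{3}{2} + I$)
$\frac{b}{s{\left(5 \left(\left(-1\right) 1 - 2\right) + 0 \right)}} = - \frac{90}{\frac{3}{2} + \left(5 \left(\left(-1\right) 1 - 2\right) + 0\right)} = - \frac{90}{\frac{3}{2} + \left(5 \left(-1 - 2\right) + 0\right)} = - \frac{90}{\frac{3}{2} + \left(5 \left(-3\right) + 0\right)} = - \frac{90}{\frac{3}{2} + \left(-15 + 0\right)} = - \frac{90}{\frac{3}{2} - 15} = - \frac{90}{- \frac{27}{2}} = \left(-90\right) \left(- \frac{2}{27}\right) = \frac{20}{3}$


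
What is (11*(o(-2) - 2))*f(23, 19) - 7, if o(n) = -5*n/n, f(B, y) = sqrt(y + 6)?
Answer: -392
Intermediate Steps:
f(B, y) = sqrt(6 + y)
o(n) = -5 (o(n) = -5*1 = -5)
(11*(o(-2) - 2))*f(23, 19) - 7 = (11*(-5 - 2))*sqrt(6 + 19) - 7 = (11*(-7))*sqrt(25) - 7 = -77*5 - 7 = -385 - 7 = -392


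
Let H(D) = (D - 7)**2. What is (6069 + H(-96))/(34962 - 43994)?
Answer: -8339/4516 ≈ -1.8465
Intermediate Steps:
H(D) = (-7 + D)**2
(6069 + H(-96))/(34962 - 43994) = (6069 + (-7 - 96)**2)/(34962 - 43994) = (6069 + (-103)**2)/(-9032) = (6069 + 10609)*(-1/9032) = 16678*(-1/9032) = -8339/4516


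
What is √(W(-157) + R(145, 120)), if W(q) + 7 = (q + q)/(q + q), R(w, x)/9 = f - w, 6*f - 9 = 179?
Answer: 7*I*√21 ≈ 32.078*I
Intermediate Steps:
f = 94/3 (f = 3/2 + (⅙)*179 = 3/2 + 179/6 = 94/3 ≈ 31.333)
R(w, x) = 282 - 9*w (R(w, x) = 9*(94/3 - w) = 282 - 9*w)
W(q) = -6 (W(q) = -7 + (q + q)/(q + q) = -7 + (2*q)/((2*q)) = -7 + (2*q)*(1/(2*q)) = -7 + 1 = -6)
√(W(-157) + R(145, 120)) = √(-6 + (282 - 9*145)) = √(-6 + (282 - 1305)) = √(-6 - 1023) = √(-1029) = 7*I*√21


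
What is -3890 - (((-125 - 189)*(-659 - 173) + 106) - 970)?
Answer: -264274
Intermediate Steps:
-3890 - (((-125 - 189)*(-659 - 173) + 106) - 970) = -3890 - ((-314*(-832) + 106) - 970) = -3890 - ((261248 + 106) - 970) = -3890 - (261354 - 970) = -3890 - 1*260384 = -3890 - 260384 = -264274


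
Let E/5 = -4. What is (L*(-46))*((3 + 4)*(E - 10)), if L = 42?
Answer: 405720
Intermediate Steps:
E = -20 (E = 5*(-4) = -20)
(L*(-46))*((3 + 4)*(E - 10)) = (42*(-46))*((3 + 4)*(-20 - 10)) = -13524*(-30) = -1932*(-210) = 405720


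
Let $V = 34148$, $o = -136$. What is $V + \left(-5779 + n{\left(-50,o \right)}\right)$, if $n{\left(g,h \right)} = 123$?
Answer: $28492$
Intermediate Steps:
$V + \left(-5779 + n{\left(-50,o \right)}\right) = 34148 + \left(-5779 + 123\right) = 34148 - 5656 = 28492$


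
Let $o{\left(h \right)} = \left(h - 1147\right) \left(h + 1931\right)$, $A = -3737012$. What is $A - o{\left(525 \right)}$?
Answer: $-2209380$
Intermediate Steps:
$o{\left(h \right)} = \left(-1147 + h\right) \left(1931 + h\right)$
$A - o{\left(525 \right)} = -3737012 - \left(-2214857 + 525^{2} + 784 \cdot 525\right) = -3737012 - \left(-2214857 + 275625 + 411600\right) = -3737012 - -1527632 = -3737012 + 1527632 = -2209380$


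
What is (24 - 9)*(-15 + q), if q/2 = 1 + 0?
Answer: -195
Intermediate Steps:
q = 2 (q = 2*(1 + 0) = 2*1 = 2)
(24 - 9)*(-15 + q) = (24 - 9)*(-15 + 2) = 15*(-13) = -195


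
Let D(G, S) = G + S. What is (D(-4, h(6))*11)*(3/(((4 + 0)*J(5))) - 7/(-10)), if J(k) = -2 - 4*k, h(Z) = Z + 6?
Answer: 293/5 ≈ 58.600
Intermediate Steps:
h(Z) = 6 + Z
(D(-4, h(6))*11)*(3/(((4 + 0)*J(5))) - 7/(-10)) = ((-4 + (6 + 6))*11)*(3/(((4 + 0)*(-2 - 4*5))) - 7/(-10)) = ((-4 + 12)*11)*(3/((4*(-2 - 20))) - 7*(-1/10)) = (8*11)*(3/((4*(-22))) + 7/10) = 88*(3/(-88) + 7/10) = 88*(3*(-1/88) + 7/10) = 88*(-3/88 + 7/10) = 88*(293/440) = 293/5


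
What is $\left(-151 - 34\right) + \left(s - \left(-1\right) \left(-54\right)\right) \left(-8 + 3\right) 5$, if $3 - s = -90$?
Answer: $-1160$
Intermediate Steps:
$s = 93$ ($s = 3 - -90 = 3 + 90 = 93$)
$\left(-151 - 34\right) + \left(s - \left(-1\right) \left(-54\right)\right) \left(-8 + 3\right) 5 = \left(-151 - 34\right) + \left(93 - \left(-1\right) \left(-54\right)\right) \left(-8 + 3\right) 5 = \left(-151 - 34\right) + \left(93 - 54\right) \left(\left(-5\right) 5\right) = -185 + \left(93 - 54\right) \left(-25\right) = -185 + 39 \left(-25\right) = -185 - 975 = -1160$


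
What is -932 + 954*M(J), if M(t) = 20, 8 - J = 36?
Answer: 18148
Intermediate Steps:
J = -28 (J = 8 - 1*36 = 8 - 36 = -28)
-932 + 954*M(J) = -932 + 954*20 = -932 + 19080 = 18148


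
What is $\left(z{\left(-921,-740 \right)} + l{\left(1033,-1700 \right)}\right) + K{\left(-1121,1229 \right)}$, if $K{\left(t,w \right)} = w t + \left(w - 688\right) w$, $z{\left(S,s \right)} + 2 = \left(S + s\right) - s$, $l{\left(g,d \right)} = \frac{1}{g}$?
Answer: $- \frac{737296518}{1033} \approx -7.1374 \cdot 10^{5}$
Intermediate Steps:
$z{\left(S,s \right)} = -2 + S$ ($z{\left(S,s \right)} = -2 + \left(\left(S + s\right) - s\right) = -2 + S$)
$K{\left(t,w \right)} = t w + w \left(-688 + w\right)$ ($K{\left(t,w \right)} = t w + \left(-688 + w\right) w = t w + w \left(-688 + w\right)$)
$\left(z{\left(-921,-740 \right)} + l{\left(1033,-1700 \right)}\right) + K{\left(-1121,1229 \right)} = \left(\left(-2 - 921\right) + \frac{1}{1033}\right) + 1229 \left(-688 - 1121 + 1229\right) = \left(-923 + \frac{1}{1033}\right) + 1229 \left(-580\right) = - \frac{953458}{1033} - 712820 = - \frac{737296518}{1033}$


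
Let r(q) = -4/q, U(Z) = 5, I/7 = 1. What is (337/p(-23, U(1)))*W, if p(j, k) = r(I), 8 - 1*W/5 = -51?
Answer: -695905/4 ≈ -1.7398e+5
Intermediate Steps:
I = 7 (I = 7*1 = 7)
W = 295 (W = 40 - 5*(-51) = 40 + 255 = 295)
p(j, k) = -4/7
(337/p(-23, U(1)))*W = (337/(-4/7))*295 = (337*(-7/4))*295 = -2359/4*295 = -695905/4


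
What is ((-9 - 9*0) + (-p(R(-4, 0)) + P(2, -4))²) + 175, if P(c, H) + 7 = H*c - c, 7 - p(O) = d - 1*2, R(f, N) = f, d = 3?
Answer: 695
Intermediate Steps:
p(O) = 6 (p(O) = 7 - (3 - 1*2) = 7 - (3 - 2) = 7 - 1*1 = 7 - 1 = 6)
P(c, H) = -7 - c + H*c (P(c, H) = -7 + (H*c - c) = -7 + (-c + H*c) = -7 - c + H*c)
((-9 - 9*0) + (-p(R(-4, 0)) + P(2, -4))²) + 175 = ((-9 - 9*0) + (-1*6 + (-7 - 1*2 - 4*2))²) + 175 = ((-9 + 0) + (-6 + (-7 - 2 - 8))²) + 175 = (-9 + (-6 - 17)²) + 175 = (-9 + (-23)²) + 175 = (-9 + 529) + 175 = 520 + 175 = 695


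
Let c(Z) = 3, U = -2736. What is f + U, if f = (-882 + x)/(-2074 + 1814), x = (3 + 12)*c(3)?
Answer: -710523/260 ≈ -2732.8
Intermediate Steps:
x = 45 (x = (3 + 12)*3 = 15*3 = 45)
f = 837/260 (f = (-882 + 45)/(-2074 + 1814) = -837/(-260) = -837*(-1/260) = 837/260 ≈ 3.2192)
f + U = 837/260 - 2736 = -710523/260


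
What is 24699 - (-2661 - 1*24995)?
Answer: 52355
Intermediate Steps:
24699 - (-2661 - 1*24995) = 24699 - (-2661 - 24995) = 24699 - 1*(-27656) = 24699 + 27656 = 52355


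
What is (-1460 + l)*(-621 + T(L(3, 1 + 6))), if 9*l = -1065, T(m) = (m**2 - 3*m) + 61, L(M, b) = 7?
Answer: 2519020/3 ≈ 8.3967e+5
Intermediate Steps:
T(m) = 61 + m**2 - 3*m
l = -355/3 (l = (1/9)*(-1065) = -355/3 ≈ -118.33)
(-1460 + l)*(-621 + T(L(3, 1 + 6))) = (-1460 - 355/3)*(-621 + (61 + 7**2 - 3*7)) = -4735*(-621 + (61 + 49 - 21))/3 = -4735*(-621 + 89)/3 = -4735/3*(-532) = 2519020/3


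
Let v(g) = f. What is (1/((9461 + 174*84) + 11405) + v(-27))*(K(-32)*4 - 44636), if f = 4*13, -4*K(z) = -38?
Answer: -41143104435/17741 ≈ -2.3191e+6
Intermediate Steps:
K(z) = 19/2 (K(z) = -¼*(-38) = 19/2)
f = 52
v(g) = 52
(1/((9461 + 174*84) + 11405) + v(-27))*(K(-32)*4 - 44636) = (1/((9461 + 174*84) + 11405) + 52)*((19/2)*4 - 44636) = (1/((9461 + 14616) + 11405) + 52)*(38 - 44636) = (1/(24077 + 11405) + 52)*(-44598) = (1/35482 + 52)*(-44598) = (1845065/35482)*(-44598) = -41143104435/17741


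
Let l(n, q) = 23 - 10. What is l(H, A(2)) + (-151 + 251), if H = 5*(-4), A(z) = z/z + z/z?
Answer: 113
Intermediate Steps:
A(z) = 2 (A(z) = 1 + 1 = 2)
H = -20
l(n, q) = 13
l(H, A(2)) + (-151 + 251) = 13 + (-151 + 251) = 13 + 100 = 113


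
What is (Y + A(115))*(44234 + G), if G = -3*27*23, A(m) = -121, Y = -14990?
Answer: -640268181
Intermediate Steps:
G = -1863 (G = -81*23 = -1863)
(Y + A(115))*(44234 + G) = (-14990 - 121)*(44234 - 1863) = -15111*42371 = -640268181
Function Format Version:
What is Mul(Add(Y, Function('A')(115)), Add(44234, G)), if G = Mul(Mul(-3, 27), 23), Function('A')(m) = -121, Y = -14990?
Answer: -640268181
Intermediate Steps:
G = -1863 (G = Mul(-81, 23) = -1863)
Mul(Add(Y, Function('A')(115)), Add(44234, G)) = Mul(Add(-14990, -121), Add(44234, -1863)) = Mul(-15111, 42371) = -640268181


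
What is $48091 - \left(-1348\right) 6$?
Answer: $56179$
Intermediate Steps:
$48091 - \left(-1348\right) 6 = 48091 - -8088 = 48091 + 8088 = 56179$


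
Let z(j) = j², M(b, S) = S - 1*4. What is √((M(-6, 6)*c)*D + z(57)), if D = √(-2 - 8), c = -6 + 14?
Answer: √(3249 + 16*I*√10) ≈ 57.002 + 0.4438*I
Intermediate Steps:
c = 8
D = I*√10 (D = √(-10) = I*√10 ≈ 3.1623*I)
M(b, S) = -4 + S (M(b, S) = S - 4 = -4 + S)
√((M(-6, 6)*c)*D + z(57)) = √(((-4 + 6)*8)*(I*√10) + 57²) = √((2*8)*(I*√10) + 3249) = √(16*(I*√10) + 3249) = √(16*I*√10 + 3249) = √(3249 + 16*I*√10)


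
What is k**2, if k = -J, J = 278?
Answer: 77284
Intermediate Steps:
k = -278 (k = -1*278 = -278)
k**2 = (-278)**2 = 77284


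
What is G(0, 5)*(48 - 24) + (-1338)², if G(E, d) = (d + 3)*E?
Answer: 1790244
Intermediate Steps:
G(E, d) = E*(3 + d) (G(E, d) = (3 + d)*E = E*(3 + d))
G(0, 5)*(48 - 24) + (-1338)² = (0*(3 + 5))*(48 - 24) + (-1338)² = (0*8)*24 + 1790244 = 0*24 + 1790244 = 0 + 1790244 = 1790244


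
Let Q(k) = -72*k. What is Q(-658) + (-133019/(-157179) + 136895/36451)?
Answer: 271459185687878/5729331729 ≈ 47381.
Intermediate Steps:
Q(-658) + (-133019/(-157179) + 136895/36451) = -72*(-658) + (-133019/(-157179) + 136895/36451) = 47376 + (-133019*(-1/157179) + 136895*(1/36451)) = 47376 + (133019/157179 + 136895/36451) = 47376 + 26365694774/5729331729 = 271459185687878/5729331729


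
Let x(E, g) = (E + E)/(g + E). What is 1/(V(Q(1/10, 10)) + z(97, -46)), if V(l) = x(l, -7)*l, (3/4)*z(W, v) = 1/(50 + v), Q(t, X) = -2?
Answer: -9/5 ≈ -1.8000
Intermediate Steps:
x(E, g) = 2*E/(E + g) (x(E, g) = (2*E)/(E + g) = 2*E/(E + g))
z(W, v) = 4/(3*(50 + v))
V(l) = 2*l**2/(-7 + l) (V(l) = (2*l/(l - 7))*l = (2*l/(-7 + l))*l = 2*l**2/(-7 + l))
1/(V(Q(1/10, 10)) + z(97, -46)) = 1/(2*(-2)**2/(-7 - 2) + 4/(3*(50 - 46))) = 1/(2*4/(-9) + (4/3)/4) = 1/(2*4*(-1/9) + (4/3)*(1/4)) = 1/(-8/9 + 1/3) = 1/(-5/9) = -9/5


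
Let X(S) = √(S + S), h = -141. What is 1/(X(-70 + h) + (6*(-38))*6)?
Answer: -684/935923 - I*√422/1871846 ≈ -0.00073083 - 1.0975e-5*I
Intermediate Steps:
X(S) = √2*√S (X(S) = √(2*S) = √2*√S)
1/(X(-70 + h) + (6*(-38))*6) = 1/(√2*√(-70 - 141) + (6*(-38))*6) = 1/(√2*√(-211) - 228*6) = 1/(√2*(I*√211) - 1368) = 1/(I*√422 - 1368) = 1/(-1368 + I*√422)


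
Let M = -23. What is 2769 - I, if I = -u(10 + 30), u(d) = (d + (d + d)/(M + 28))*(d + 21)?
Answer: 6185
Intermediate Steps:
u(d) = 7*d*(21 + d)/5 (u(d) = (d + (d + d)/(-23 + 28))*(d + 21) = (d + (2*d)/5)*(21 + d) = (d + (2*d)*(1/5))*(21 + d) = (d + 2*d/5)*(21 + d) = (7*d/5)*(21 + d) = 7*d*(21 + d)/5)
I = -3416 (I = -7*(10 + 30)*(21 + (10 + 30))/5 = -7*40*(21 + 40)/5 = -7*40*61/5 = -1*3416 = -3416)
2769 - I = 2769 - 1*(-3416) = 2769 + 3416 = 6185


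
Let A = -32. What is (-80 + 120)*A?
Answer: -1280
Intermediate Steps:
(-80 + 120)*A = (-80 + 120)*(-32) = 40*(-32) = -1280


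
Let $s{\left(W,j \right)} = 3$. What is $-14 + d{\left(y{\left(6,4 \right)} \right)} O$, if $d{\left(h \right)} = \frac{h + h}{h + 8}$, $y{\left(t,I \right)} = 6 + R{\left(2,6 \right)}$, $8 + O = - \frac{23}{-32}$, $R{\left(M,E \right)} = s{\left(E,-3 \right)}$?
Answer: $- \frac{5905}{272} \approx -21.71$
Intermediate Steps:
$R{\left(M,E \right)} = 3$
$O = - \frac{233}{32}$ ($O = -8 - \frac{23}{-32} = -8 - - \frac{23}{32} = -8 + \frac{23}{32} = - \frac{233}{32} \approx -7.2813$)
$y{\left(t,I \right)} = 9$ ($y{\left(t,I \right)} = 6 + 3 = 9$)
$d{\left(h \right)} = \frac{2 h}{8 + h}$
$-14 + d{\left(y{\left(6,4 \right)} \right)} O = -14 + 2 \cdot 9 \frac{1}{8 + 9} \left(- \frac{233}{32}\right) = -14 + 2 \cdot 9 \cdot \frac{1}{17} \left(- \frac{233}{32}\right) = -14 + \frac{18}{17} \left(- \frac{233}{32}\right) = -14 - \frac{2097}{272} = - \frac{5905}{272}$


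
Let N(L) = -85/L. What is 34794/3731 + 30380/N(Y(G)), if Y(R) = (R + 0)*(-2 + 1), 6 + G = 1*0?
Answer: -135425838/63427 ≈ -2135.1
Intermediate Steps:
G = -6 (G = -6 + 1*0 = -6 + 0 = -6)
Y(R) = -R (Y(R) = R*(-1) = -R)
34794/3731 + 30380/N(Y(G)) = 34794/3731 + 30380/((-85/((-1*(-6))))) = 34794*(1/3731) + 30380/((-85/6)) = 34794/3731 + 30380/((-85*⅙)) = 34794/3731 + 30380/(-85/6) = 34794/3731 + 30380*(-6/85) = 34794/3731 - 36456/17 = -135425838/63427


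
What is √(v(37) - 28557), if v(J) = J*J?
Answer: 2*I*√6797 ≈ 164.89*I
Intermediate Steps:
v(J) = J²
√(v(37) - 28557) = √(37² - 28557) = √(1369 - 28557) = √(-27188) = 2*I*√6797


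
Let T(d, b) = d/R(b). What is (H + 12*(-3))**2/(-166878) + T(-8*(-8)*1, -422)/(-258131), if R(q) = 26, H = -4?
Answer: -2687232448/279996502617 ≈ -0.0095974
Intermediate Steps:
T(d, b) = d/26
(H + 12*(-3))**2/(-166878) + T(-8*(-8)*1, -422)/(-258131) = (-4 + 12*(-3))**2/(-166878) + ((-8*(-8)*1)/26)/(-258131) = (-4 - 36)**2*(-1/166878) + ((64*1)/26)*(-1/258131) = (-40)**2*(-1/166878) + ((1/26)*64)*(-1/258131) = 1600*(-1/166878) + (32/13)*(-1/258131) = -800/83439 - 32/3355703 = -2687232448/279996502617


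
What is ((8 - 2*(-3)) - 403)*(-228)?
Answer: 88692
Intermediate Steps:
((8 - 2*(-3)) - 403)*(-228) = ((8 + 6) - 403)*(-228) = (14 - 403)*(-228) = -389*(-228) = 88692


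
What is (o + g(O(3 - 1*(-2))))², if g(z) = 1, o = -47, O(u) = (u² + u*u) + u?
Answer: 2116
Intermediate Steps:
O(u) = u + 2*u² (O(u) = (u² + u²) + u = 2*u² + u = u + 2*u²)
(o + g(O(3 - 1*(-2))))² = (-47 + 1)² = (-46)² = 2116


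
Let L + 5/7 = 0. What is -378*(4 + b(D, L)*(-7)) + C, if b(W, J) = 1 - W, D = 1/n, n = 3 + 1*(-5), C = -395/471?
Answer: 1156852/471 ≈ 2456.2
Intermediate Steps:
L = -5/7 (L = -5/7 + 0 = -5/7 ≈ -0.71429)
C = -395/471 (C = -395*1/471 = -395/471 ≈ -0.83864)
n = -2 (n = 3 - 5 = -2)
D = -1/2 (D = 1/(-2) = -1/2 ≈ -0.50000)
-378*(4 + b(D, L)*(-7)) + C = -378*(4 + (1 - 1*(-1/2))*(-7)) - 395/471 = -378*(4 + (1 + 1/2)*(-7)) - 395/471 = -378*(4 + (3/2)*(-7)) - 395/471 = -378*(4 - 21/2) - 395/471 = -378*(-13/2) - 395/471 = 2457 - 395/471 = 1156852/471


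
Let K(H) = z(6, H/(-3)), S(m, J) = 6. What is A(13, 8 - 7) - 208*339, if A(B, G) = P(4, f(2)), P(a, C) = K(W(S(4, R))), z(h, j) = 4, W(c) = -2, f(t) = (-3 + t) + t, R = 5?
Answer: -70508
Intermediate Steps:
f(t) = -3 + 2*t
K(H) = 4
P(a, C) = 4
A(B, G) = 4
A(13, 8 - 7) - 208*339 = 4 - 208*339 = 4 - 70512 = -70508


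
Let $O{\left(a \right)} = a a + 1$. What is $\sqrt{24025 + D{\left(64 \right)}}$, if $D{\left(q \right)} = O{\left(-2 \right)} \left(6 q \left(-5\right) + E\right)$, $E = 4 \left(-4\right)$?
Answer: $\sqrt{14345} \approx 119.77$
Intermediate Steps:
$O{\left(a \right)} = 1 + a^{2}$ ($O{\left(a \right)} = a^{2} + 1 = 1 + a^{2}$)
$E = -16$
$D{\left(q \right)} = -80 - 150 q$ ($D{\left(q \right)} = \left(1 + \left(-2\right)^{2}\right) \left(6 q \left(-5\right) - 16\right) = \left(1 + 4\right) \left(- 30 q - 16\right) = 5 \left(-16 - 30 q\right) = -80 - 150 q$)
$\sqrt{24025 + D{\left(64 \right)}} = \sqrt{24025 - 9680} = \sqrt{14345}$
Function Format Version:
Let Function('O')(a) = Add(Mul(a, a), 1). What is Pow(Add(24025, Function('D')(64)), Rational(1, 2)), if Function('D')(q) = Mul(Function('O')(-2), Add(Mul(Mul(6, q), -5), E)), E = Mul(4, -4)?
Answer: Pow(14345, Rational(1, 2)) ≈ 119.77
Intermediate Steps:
Function('O')(a) = Add(1, Pow(a, 2)) (Function('O')(a) = Add(Pow(a, 2), 1) = Add(1, Pow(a, 2)))
E = -16
Function('D')(q) = Add(-80, Mul(-150, q)) (Function('D')(q) = Mul(Add(1, Pow(-2, 2)), Add(Mul(Mul(6, q), -5), -16)) = Mul(Add(1, 4), Add(Mul(-30, q), -16)) = Mul(5, Add(-16, Mul(-30, q))) = Add(-80, Mul(-150, q)))
Pow(Add(24025, Function('D')(64)), Rational(1, 2)) = Pow(Add(24025, Add(-80, Mul(-150, 64))), Rational(1, 2)) = Pow(Add(24025, Add(-80, -9600)), Rational(1, 2)) = Pow(Add(24025, -9680), Rational(1, 2)) = Pow(14345, Rational(1, 2))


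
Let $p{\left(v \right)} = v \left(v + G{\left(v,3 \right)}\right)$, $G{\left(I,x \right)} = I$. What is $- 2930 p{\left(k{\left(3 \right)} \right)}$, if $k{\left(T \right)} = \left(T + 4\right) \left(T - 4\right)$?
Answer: $-287140$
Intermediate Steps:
$k{\left(T \right)} = \left(-4 + T\right) \left(4 + T\right)$ ($k{\left(T \right)} = \left(4 + T\right) \left(-4 + T\right) = \left(-4 + T\right) \left(4 + T\right)$)
$p{\left(v \right)} = 2 v^{2}$ ($p{\left(v \right)} = v \left(v + v\right) = v 2 v = 2 v^{2}$)
$- 2930 p{\left(k{\left(3 \right)} \right)} = - 2930 \cdot 2 \left(-16 + 3^{2}\right)^{2} = - 2930 \cdot 2 \left(-16 + 9\right)^{2} = - 2930 \cdot 2 \left(-7\right)^{2} = - 2930 \cdot 2 \cdot 49 = \left(-2930\right) 98 = -287140$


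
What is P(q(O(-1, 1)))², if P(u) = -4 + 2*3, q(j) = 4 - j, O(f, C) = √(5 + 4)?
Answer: 4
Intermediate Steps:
O(f, C) = 3 (O(f, C) = √9 = 3)
P(u) = 2 (P(u) = -4 + 6 = 2)
P(q(O(-1, 1)))² = 2² = 4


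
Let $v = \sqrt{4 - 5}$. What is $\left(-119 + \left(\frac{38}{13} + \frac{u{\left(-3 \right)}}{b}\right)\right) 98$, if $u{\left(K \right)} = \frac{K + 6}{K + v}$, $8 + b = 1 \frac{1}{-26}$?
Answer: $- \frac{154387632}{13585} + \frac{3822 i}{1045} \approx -11365.0 + 3.6574 i$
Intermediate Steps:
$v = i$ ($v = \sqrt{-1} = i \approx 1.0 i$)
$b = - \frac{209}{26}$ ($b = -8 + 1 \frac{1}{-26} = -8 + 1 \left(- \frac{1}{26}\right) = -8 - \frac{1}{26} = - \frac{209}{26} \approx -8.0385$)
$u{\left(K \right)} = \frac{6 + K}{i + K}$ ($u{\left(K \right)} = \frac{K + 6}{K + i} = \frac{6 + K}{i + K}$)
$\left(-119 + \left(\frac{38}{13} + \frac{u{\left(-3 \right)}}{b}\right)\right) 98 = \left(-119 + \left(\frac{38}{13} + \frac{\frac{1}{i - 3} \left(6 - 3\right)}{- \frac{209}{26}}\right)\right) 98 = \left(-119 + \left(38 \cdot \frac{1}{13} + \frac{1}{-3 + i} 3 \left(- \frac{26}{209}\right)\right)\right) 98 = \left(-119 + \left(\frac{38}{13} + \frac{-3 - i}{10} \cdot 3 \left(- \frac{26}{209}\right)\right)\right) 98 = \left(-119 + \left(\frac{38}{13} + \frac{3 \left(-3 - i\right)}{10} \left(- \frac{26}{209}\right)\right)\right) 98 = \left(-119 + \left(\frac{38}{13} - \frac{39 \left(-3 - i\right)}{1045}\right)\right) 98 = \left(- \frac{1509}{13} - \frac{39 \left(-3 - i\right)}{1045}\right) 98 = - \frac{147882}{13} - \frac{3822 \left(-3 - i\right)}{1045}$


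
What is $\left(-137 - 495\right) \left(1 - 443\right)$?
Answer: $279344$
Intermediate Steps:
$\left(-137 - 495\right) \left(1 - 443\right) = \left(-632\right) \left(-442\right) = 279344$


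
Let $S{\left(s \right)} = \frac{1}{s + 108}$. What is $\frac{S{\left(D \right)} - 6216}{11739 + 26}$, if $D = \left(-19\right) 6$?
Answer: $- \frac{2869}{5430} \approx -0.52836$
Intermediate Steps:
$D = -114$
$S{\left(s \right)} = \frac{1}{108 + s}$
$\frac{S{\left(D \right)} - 6216}{11739 + 26} = \frac{\frac{1}{108 - 114} - 6216}{11739 + 26} = \frac{\frac{1}{-6} - 6216}{11765} = \left(- \frac{1}{6} - 6216\right) \frac{1}{11765} = \left(- \frac{37297}{6}\right) \frac{1}{11765} = - \frac{2869}{5430}$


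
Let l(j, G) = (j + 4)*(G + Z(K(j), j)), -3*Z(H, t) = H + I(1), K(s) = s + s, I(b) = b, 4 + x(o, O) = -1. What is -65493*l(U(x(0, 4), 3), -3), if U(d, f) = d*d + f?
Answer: 46107072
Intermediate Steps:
x(o, O) = -5 (x(o, O) = -4 - 1 = -5)
K(s) = 2*s
Z(H, t) = -⅓ - H/3 (Z(H, t) = -(H + 1)/3 = -(1 + H)/3 = -⅓ - H/3)
U(d, f) = f + d² (U(d, f) = d² + f = f + d²)
l(j, G) = (4 + j)*(-⅓ + G - 2*j/3) (l(j, G) = (j + 4)*(G + (-⅓ - 2*j/3)) = (4 + j)*(G + (-⅓ - 2*j/3)) = (4 + j)*(-⅓ + G - 2*j/3))
-65493*l(U(x(0, 4), 3), -3) = -65493*(-4/3 - 3*(3 + (-5)²) + 4*(-3) - 2*(3 + (-5)²)²/3 - 3*(3 + (-5)²)) = -65493*(-4/3 - 3*(3 + 25) - 12 - 2*(3 + 25)²/3 - 3*(3 + 25)) = -65493*(-4/3 - 3*28 - 12 - ⅔*28² - 3*28) = -65493*(-4/3 - 84 - 12 - ⅔*784 - 84) = -65493*(-4/3 - 84 - 12 - 1568/3 - 84) = -65493*(-704) = 46107072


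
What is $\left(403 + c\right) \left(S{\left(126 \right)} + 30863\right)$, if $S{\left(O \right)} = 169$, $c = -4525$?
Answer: $-127913904$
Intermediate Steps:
$\left(403 + c\right) \left(S{\left(126 \right)} + 30863\right) = \left(403 - 4525\right) \left(169 + 30863\right) = \left(-4122\right) 31032 = -127913904$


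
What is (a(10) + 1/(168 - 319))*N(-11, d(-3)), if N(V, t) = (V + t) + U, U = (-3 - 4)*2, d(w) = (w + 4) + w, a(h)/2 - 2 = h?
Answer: -97821/151 ≈ -647.82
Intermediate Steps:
a(h) = 4 + 2*h
d(w) = 4 + 2*w (d(w) = (4 + w) + w = 4 + 2*w)
U = -14 (U = -7*2 = -14)
N(V, t) = -14 + V + t (N(V, t) = (V + t) - 14 = -14 + V + t)
(a(10) + 1/(168 - 319))*N(-11, d(-3)) = ((4 + 2*10) + 1/(168 - 319))*(-14 - 11 + (4 + 2*(-3))) = ((4 + 20) + 1/(-151))*(-14 - 11 + (4 - 6)) = (24 - 1/151)*(-14 - 11 - 2) = (3623/151)*(-27) = -97821/151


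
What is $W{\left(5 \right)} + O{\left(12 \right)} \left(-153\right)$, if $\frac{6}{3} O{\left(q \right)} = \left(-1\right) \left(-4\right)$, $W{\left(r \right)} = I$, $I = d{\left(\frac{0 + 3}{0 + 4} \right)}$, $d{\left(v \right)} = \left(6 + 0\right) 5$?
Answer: $-276$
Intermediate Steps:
$d{\left(v \right)} = 30$ ($d{\left(v \right)} = 6 \cdot 5 = 30$)
$I = 30$
$W{\left(r \right)} = 30$
$O{\left(q \right)} = 2$ ($O{\left(q \right)} = \frac{\left(-1\right) \left(-4\right)}{2} = \frac{1}{2} \cdot 4 = 2$)
$W{\left(5 \right)} + O{\left(12 \right)} \left(-153\right) = 30 + 2 \left(-153\right) = 30 - 306 = -276$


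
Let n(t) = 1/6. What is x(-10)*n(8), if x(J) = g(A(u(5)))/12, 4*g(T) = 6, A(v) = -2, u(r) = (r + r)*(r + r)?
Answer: 1/48 ≈ 0.020833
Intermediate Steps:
n(t) = ⅙
u(r) = 4*r² (u(r) = (2*r)*(2*r) = 4*r²)
g(T) = 3/2 (g(T) = (¼)*6 = 3/2)
x(J) = ⅛ (x(J) = (3/2)/12 = (3/2)*(1/12) = ⅛)
x(-10)*n(8) = (⅛)*(⅙) = 1/48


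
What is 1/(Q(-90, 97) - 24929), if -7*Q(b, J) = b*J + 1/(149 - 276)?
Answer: -889/21053170 ≈ -4.2226e-5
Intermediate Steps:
Q(b, J) = 1/889 - J*b/7 (Q(b, J) = -(b*J + 1/(149 - 276))/7 = -(J*b + 1/(-127))/7 = -(J*b - 1/127)/7 = -(-1/127 + J*b)/7 = 1/889 - J*b/7)
1/(Q(-90, 97) - 24929) = 1/((1/889 - ⅐*97*(-90)) - 24929) = 1/((1/889 + 8730/7) - 24929) = 1/(1108711/889 - 24929) = 1/(-21053170/889) = -889/21053170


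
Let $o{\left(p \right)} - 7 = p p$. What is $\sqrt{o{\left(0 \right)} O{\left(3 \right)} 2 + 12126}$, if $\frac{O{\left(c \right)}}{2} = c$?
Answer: $\sqrt{12210} \approx 110.5$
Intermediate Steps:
$o{\left(p \right)} = 7 + p^{2}$ ($o{\left(p \right)} = 7 + p p = 7 + p^{2}$)
$O{\left(c \right)} = 2 c$
$\sqrt{o{\left(0 \right)} O{\left(3 \right)} 2 + 12126} = \sqrt{\left(7 + 0^{2}\right) 2 \cdot 3 \cdot 2 + 12126} = \sqrt{\left(7 + 0\right) 6 \cdot 2 + 12126} = \sqrt{7 \cdot 6 \cdot 2 + 12126} = \sqrt{42 \cdot 2 + 12126} = \sqrt{84 + 12126} = \sqrt{12210}$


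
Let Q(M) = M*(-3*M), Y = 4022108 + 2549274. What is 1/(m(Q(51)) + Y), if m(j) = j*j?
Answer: 1/67458191 ≈ 1.4824e-8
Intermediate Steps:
Y = 6571382
Q(M) = -3*M²
m(j) = j²
1/(m(Q(51)) + Y) = 1/((-3*51²)² + 6571382) = 1/((-3*2601)² + 6571382) = 1/((-7803)² + 6571382) = 1/(60886809 + 6571382) = 1/67458191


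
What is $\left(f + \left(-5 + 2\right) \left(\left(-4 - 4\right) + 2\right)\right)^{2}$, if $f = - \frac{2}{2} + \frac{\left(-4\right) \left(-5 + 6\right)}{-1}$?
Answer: $441$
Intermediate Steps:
$f = 3$ ($f = \left(-2\right) \frac{1}{2} + \left(-4\right) 1 \left(-1\right) = -1 - -4 = -1 + 4 = 3$)
$\left(f + \left(-5 + 2\right) \left(\left(-4 - 4\right) + 2\right)\right)^{2} = \left(3 + \left(-5 + 2\right) \left(\left(-4 - 4\right) + 2\right)\right)^{2} = \left(3 - 3 \left(-8 + 2\right)\right)^{2} = \left(3 - -18\right)^{2} = \left(3 + 18\right)^{2} = 21^{2} = 441$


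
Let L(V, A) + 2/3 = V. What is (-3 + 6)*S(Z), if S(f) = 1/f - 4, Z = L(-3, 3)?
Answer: -141/11 ≈ -12.818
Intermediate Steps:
L(V, A) = -2/3 + V
Z = -11/3 (Z = -2/3 - 3 = -11/3 ≈ -3.6667)
S(f) = -4 + 1/f
(-3 + 6)*S(Z) = (-3 + 6)*(-4 + 1/(-11/3)) = 3*(-4 - 3/11) = 3*(-47/11) = -141/11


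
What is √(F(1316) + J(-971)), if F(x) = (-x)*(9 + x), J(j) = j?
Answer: I*√1744671 ≈ 1320.9*I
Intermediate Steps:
F(x) = -x*(9 + x)
√(F(1316) + J(-971)) = √(-1*1316*(9 + 1316) - 971) = √(-1*1316*1325 - 971) = √(-1743700 - 971) = √(-1744671) = I*√1744671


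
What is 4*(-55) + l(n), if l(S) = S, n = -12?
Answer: -232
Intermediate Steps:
4*(-55) + l(n) = 4*(-55) - 12 = -220 - 12 = -232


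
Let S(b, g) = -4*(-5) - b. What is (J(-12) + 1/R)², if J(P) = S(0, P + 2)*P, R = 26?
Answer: 38925121/676 ≈ 57582.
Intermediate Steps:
S(b, g) = 20 - b
J(P) = 20*P (J(P) = (20 - 1*0)*P = (20 + 0)*P = 20*P)
(J(-12) + 1/R)² = (20*(-12) + 1/26)² = (-240 + 1/26)² = (-6239/26)² = 38925121/676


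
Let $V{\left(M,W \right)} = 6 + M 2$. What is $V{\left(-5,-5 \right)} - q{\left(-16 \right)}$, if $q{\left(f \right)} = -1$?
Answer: $-3$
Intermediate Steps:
$V{\left(M,W \right)} = 6 + 2 M$
$V{\left(-5,-5 \right)} - q{\left(-16 \right)} = \left(6 + 2 \left(-5\right)\right) - -1 = \left(6 - 10\right) + 1 = -4 + 1 = -3$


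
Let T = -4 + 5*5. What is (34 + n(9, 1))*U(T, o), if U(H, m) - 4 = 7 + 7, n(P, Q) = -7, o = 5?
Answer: 486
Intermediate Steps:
T = 21 (T = -4 + 25 = 21)
U(H, m) = 18 (U(H, m) = 4 + (7 + 7) = 4 + 14 = 18)
(34 + n(9, 1))*U(T, o) = (34 - 7)*18 = 27*18 = 486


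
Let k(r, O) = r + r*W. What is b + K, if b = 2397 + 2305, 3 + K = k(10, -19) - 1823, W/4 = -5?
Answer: 2686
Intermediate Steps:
W = -20 (W = 4*(-5) = -20)
k(r, O) = -19*r (k(r, O) = r + r*(-20) = r - 20*r = -19*r)
K = -2016 (K = -3 + (-19*10 - 1823) = -3 + (-190 - 1823) = -3 - 2013 = -2016)
b = 4702
b + K = 4702 - 2016 = 2686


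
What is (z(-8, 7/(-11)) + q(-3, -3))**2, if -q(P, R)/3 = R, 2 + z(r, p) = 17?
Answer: 576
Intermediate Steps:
z(r, p) = 15 (z(r, p) = -2 + 17 = 15)
q(P, R) = -3*R
(z(-8, 7/(-11)) + q(-3, -3))**2 = (15 - 3*(-3))**2 = (15 + 9)**2 = 24**2 = 576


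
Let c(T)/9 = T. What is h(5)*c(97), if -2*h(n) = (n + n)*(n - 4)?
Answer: -4365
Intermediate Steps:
h(n) = -n*(-4 + n) (h(n) = -(n + n)*(n - 4)/2 = -2*n*(-4 + n)/2 = -n*(-4 + n))
c(T) = 9*T
h(5)*c(97) = (5*(4 - 1*5))*(9*97) = (5*(4 - 5))*873 = (5*(-1))*873 = -5*873 = -4365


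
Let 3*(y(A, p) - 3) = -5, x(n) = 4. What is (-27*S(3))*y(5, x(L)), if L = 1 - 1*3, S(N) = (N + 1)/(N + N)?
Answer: -24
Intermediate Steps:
S(N) = (1 + N)/(2*N) (S(N) = (1 + N)/((2*N)) = (1 + N)*(1/(2*N)) = (1 + N)/(2*N))
L = -2 (L = 1 - 3 = -2)
y(A, p) = 4/3 (y(A, p) = 3 + (1/3)*(-5) = 3 - 5/3 = 4/3)
(-27*S(3))*y(5, x(L)) = -27*(1 + 3)/(2*3)*(4/3) = -27*4/(2*3)*(4/3) = -27*2/3*(4/3) = -18*4/3 = -24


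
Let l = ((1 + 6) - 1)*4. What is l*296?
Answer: 7104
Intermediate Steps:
l = 24 (l = (7 - 1)*4 = 6*4 = 24)
l*296 = 24*296 = 7104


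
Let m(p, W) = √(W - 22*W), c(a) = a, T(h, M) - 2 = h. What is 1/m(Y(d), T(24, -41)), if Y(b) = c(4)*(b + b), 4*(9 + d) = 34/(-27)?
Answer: -I*√546/546 ≈ -0.042796*I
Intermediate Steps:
T(h, M) = 2 + h
d = -503/54 (d = -9 + (34/(-27))/4 = -9 + (34*(-1/27))/4 = -9 + (¼)*(-34/27) = -9 - 17/54 = -503/54 ≈ -9.3148)
Y(b) = 8*b (Y(b) = 4*(b + b) = 4*(2*b) = 8*b)
m(p, W) = √21*√(-W) (m(p, W) = √(-21*W) = √21*√(-W))
1/m(Y(d), T(24, -41)) = 1/(√21*√(-(2 + 24))) = 1/(√21*√(-1*26)) = 1/(√21*√(-26)) = 1/(√21*(I*√26)) = 1/(I*√546) = -I*√546/546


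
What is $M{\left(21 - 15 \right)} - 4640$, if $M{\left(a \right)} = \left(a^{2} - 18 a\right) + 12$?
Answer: $-4700$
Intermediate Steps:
$M{\left(a \right)} = 12 + a^{2} - 18 a$
$M{\left(21 - 15 \right)} - 4640 = \left(12 + \left(21 - 15\right)^{2} - 18 \left(21 - 15\right)\right) - 4640 = \left(12 + 6^{2} - 108\right) - 4640 = \left(12 + 36 - 108\right) - 4640 = -60 - 4640 = -4700$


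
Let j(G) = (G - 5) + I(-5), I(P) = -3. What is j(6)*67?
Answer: -134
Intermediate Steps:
j(G) = -8 + G (j(G) = (G - 5) - 3 = (-5 + G) - 3 = -8 + G)
j(6)*67 = (-8 + 6)*67 = -2*67 = -134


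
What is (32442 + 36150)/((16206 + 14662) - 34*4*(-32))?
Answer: 5716/2935 ≈ 1.9475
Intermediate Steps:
(32442 + 36150)/((16206 + 14662) - 34*4*(-32)) = 68592/(30868 - 136*(-32)) = 68592/(30868 + 4352) = 68592/35220 = 68592*(1/35220) = 5716/2935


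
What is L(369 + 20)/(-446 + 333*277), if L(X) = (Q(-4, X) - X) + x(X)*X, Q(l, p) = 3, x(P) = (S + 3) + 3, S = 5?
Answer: 3893/91795 ≈ 0.042410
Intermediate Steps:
x(P) = 11 (x(P) = (5 + 3) + 3 = 8 + 3 = 11)
L(X) = 3 + 10*X (L(X) = (3 - X) + 11*X = 3 + 10*X)
L(369 + 20)/(-446 + 333*277) = (3 + 10*(369 + 20))/(-446 + 333*277) = (3 + 10*389)/(-446 + 92241) = (3 + 3890)/91795 = 3893*(1/91795) = 3893/91795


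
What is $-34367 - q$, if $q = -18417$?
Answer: $-15950$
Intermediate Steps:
$-34367 - q = -34367 - -18417 = -34367 + 18417 = -15950$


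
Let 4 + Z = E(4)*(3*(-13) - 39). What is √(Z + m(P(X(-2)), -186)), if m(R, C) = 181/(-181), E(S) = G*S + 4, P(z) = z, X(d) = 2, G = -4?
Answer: 7*√19 ≈ 30.512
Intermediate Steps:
E(S) = 4 - 4*S (E(S) = -4*S + 4 = 4 - 4*S)
m(R, C) = -1 (m(R, C) = 181*(-1/181) = -1)
Z = 932 (Z = -4 + (4 - 4*4)*(3*(-13) - 39) = -4 + (4 - 16)*(-39 - 39) = -4 - 12*(-78) = -4 + 936 = 932)
√(Z + m(P(X(-2)), -186)) = √(932 - 1) = √931 = 7*√19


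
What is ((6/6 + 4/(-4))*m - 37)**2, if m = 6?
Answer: 1369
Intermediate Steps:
((6/6 + 4/(-4))*m - 37)**2 = ((6/6 + 4/(-4))*6 - 37)**2 = ((6*(1/6) + 4*(-1/4))*6 - 37)**2 = ((1 - 1)*6 - 37)**2 = (0*6 - 37)**2 = (0 - 37)**2 = (-37)**2 = 1369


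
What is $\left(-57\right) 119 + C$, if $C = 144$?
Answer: $-6639$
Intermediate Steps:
$\left(-57\right) 119 + C = \left(-57\right) 119 + 144 = -6783 + 144 = -6639$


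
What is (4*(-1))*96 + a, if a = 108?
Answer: -276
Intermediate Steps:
(4*(-1))*96 + a = (4*(-1))*96 + 108 = -4*96 + 108 = -384 + 108 = -276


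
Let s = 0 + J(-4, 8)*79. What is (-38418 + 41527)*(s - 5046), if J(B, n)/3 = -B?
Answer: -12740682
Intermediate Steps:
J(B, n) = -3*B (J(B, n) = 3*(-B) = -3*B)
s = 948 (s = 0 - 3*(-4)*79 = 0 + 12*79 = 0 + 948 = 948)
(-38418 + 41527)*(s - 5046) = (-38418 + 41527)*(948 - 5046) = 3109*(-4098) = -12740682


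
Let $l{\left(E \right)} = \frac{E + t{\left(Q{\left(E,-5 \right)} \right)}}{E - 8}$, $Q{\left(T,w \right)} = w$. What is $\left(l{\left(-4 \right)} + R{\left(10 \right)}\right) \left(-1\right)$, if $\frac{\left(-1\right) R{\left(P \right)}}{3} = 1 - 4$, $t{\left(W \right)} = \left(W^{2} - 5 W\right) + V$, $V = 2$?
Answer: $-5$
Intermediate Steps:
$t{\left(W \right)} = 2 + W^{2} - 5 W$ ($t{\left(W \right)} = \left(W^{2} - 5 W\right) + 2 = 2 + W^{2} - 5 W$)
$R{\left(P \right)} = 9$ ($R{\left(P \right)} = - 3 \left(1 - 4\right) = \left(-3\right) \left(-3\right) = 9$)
$l{\left(E \right)} = \frac{52 + E}{-8 + E}$ ($l{\left(E \right)} = \frac{E + \left(2 + \left(-5\right)^{2} - -25\right)}{E - 8} = \frac{E + \left(2 + 25 + 25\right)}{-8 + E} = \frac{E + 52}{-8 + E} = \frac{52 + E}{-8 + E}$)
$\left(l{\left(-4 \right)} + R{\left(10 \right)}\right) \left(-1\right) = \left(\frac{52 - 4}{-8 - 4} + 9\right) \left(-1\right) = \left(\frac{1}{-12} \cdot 48 + 9\right) \left(-1\right) = \left(\left(- \frac{1}{12}\right) 48 + 9\right) \left(-1\right) = \left(-4 + 9\right) \left(-1\right) = 5 \left(-1\right) = -5$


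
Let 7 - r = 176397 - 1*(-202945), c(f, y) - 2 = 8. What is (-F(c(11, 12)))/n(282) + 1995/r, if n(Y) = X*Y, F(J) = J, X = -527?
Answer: -513494/98902617 ≈ -0.0051919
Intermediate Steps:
c(f, y) = 10 (c(f, y) = 2 + 8 = 10)
r = -379335 (r = 7 - (176397 - 1*(-202945)) = 7 - (176397 + 202945) = 7 - 1*379342 = 7 - 379342 = -379335)
n(Y) = -527*Y
(-F(c(11, 12)))/n(282) + 1995/r = (-1*10)/((-527*282)) + 1995/(-379335) = -10/(-148614) + 1995*(-1/379335) = -10*(-1/148614) - 7/1331 = 5/74307 - 7/1331 = -513494/98902617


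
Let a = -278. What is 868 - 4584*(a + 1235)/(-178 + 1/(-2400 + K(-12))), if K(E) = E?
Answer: 10953838372/429337 ≈ 25513.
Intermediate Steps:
868 - 4584*(a + 1235)/(-178 + 1/(-2400 + K(-12))) = 868 - 4584*(-278 + 1235)/(-178 + 1/(-2400 - 12)) = 868 - 4584*957/(-178 + 1/(-2412)) = 868 - 4584*957/(-178 - 1/2412) = 868 - 4584/((-429337/2412*1/957)) = 868 - 4584/(-429337/2308284) = 868 - 4584*(-2308284/429337) = 868 + 10581173856/429337 = 10953838372/429337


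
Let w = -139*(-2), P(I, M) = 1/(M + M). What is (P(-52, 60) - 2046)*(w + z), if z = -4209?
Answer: 965135189/120 ≈ 8.0428e+6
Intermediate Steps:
P(I, M) = 1/(2*M)
w = 278
(P(-52, 60) - 2046)*(w + z) = ((½)/60 - 2046)*(278 - 4209) = ((½)*(1/60) - 2046)*(-3931) = (1/120 - 2046)*(-3931) = -245519/120*(-3931) = 965135189/120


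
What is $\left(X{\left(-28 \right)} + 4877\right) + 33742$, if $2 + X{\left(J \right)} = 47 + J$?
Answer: $38636$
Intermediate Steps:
$X{\left(J \right)} = 45 + J$ ($X{\left(J \right)} = -2 + \left(47 + J\right) = 45 + J$)
$\left(X{\left(-28 \right)} + 4877\right) + 33742 = \left(\left(45 - 28\right) + 4877\right) + 33742 = \left(17 + 4877\right) + 33742 = 4894 + 33742 = 38636$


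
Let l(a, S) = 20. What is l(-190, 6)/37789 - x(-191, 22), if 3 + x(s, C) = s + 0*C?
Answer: 7331086/37789 ≈ 194.00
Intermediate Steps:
x(s, C) = -3 + s (x(s, C) = -3 + (s + 0*C) = -3 + (s + 0) = -3 + s)
l(-190, 6)/37789 - x(-191, 22) = 20/37789 - (-3 - 191) = 20*(1/37789) - 1*(-194) = 20/37789 + 194 = 7331086/37789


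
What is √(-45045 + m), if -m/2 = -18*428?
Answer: 3*I*√3293 ≈ 172.15*I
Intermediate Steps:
m = 15408 (m = -(-36)*428 = -2*(-7704) = 15408)
√(-45045 + m) = √(-45045 + 15408) = √(-29637) = 3*I*√3293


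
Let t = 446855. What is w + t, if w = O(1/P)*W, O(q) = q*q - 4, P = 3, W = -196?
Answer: 4028555/9 ≈ 4.4762e+5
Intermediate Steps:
O(q) = -4 + q**2 (O(q) = q**2 - 4 = -4 + q**2)
w = 6860/9 (w = (-4 + (1/3)**2)*(-196) = (-4 + 1/9)*(-196) = -35/9*(-196) = 6860/9 ≈ 762.22)
w + t = 6860/9 + 446855 = 4028555/9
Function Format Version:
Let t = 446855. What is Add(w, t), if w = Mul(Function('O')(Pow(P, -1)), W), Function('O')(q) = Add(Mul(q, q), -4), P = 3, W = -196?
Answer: Rational(4028555, 9) ≈ 4.4762e+5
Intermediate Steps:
Function('O')(q) = Add(-4, Pow(q, 2)) (Function('O')(q) = Add(Pow(q, 2), -4) = Add(-4, Pow(q, 2)))
w = Rational(6860, 9) (w = Mul(Add(-4, Pow(Pow(3, -1), 2)), -196) = Mul(Add(-4, Pow(Rational(1, 3), 2)), -196) = Mul(Add(-4, Rational(1, 9)), -196) = Mul(Rational(-35, 9), -196) = Rational(6860, 9) ≈ 762.22)
Add(w, t) = Add(Rational(6860, 9), 446855) = Rational(4028555, 9)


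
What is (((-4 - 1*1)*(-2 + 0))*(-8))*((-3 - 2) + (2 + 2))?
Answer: 80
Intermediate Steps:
(((-4 - 1*1)*(-2 + 0))*(-8))*((-3 - 2) + (2 + 2)) = (((-4 - 1)*(-2))*(-8))*(-5 + 4) = (-5*(-2)*(-8))*(-1) = (10*(-8))*(-1) = -80*(-1) = 80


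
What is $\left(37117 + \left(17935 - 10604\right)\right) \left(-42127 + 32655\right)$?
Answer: $-421011456$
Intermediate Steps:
$\left(37117 + \left(17935 - 10604\right)\right) \left(-42127 + 32655\right) = \left(37117 + \left(17935 - 10604\right)\right) \left(-9472\right) = \left(37117 + 7331\right) \left(-9472\right) = 44448 \left(-9472\right) = -421011456$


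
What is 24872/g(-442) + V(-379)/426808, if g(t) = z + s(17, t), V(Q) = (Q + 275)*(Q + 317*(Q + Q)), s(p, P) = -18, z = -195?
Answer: -660544687/11363763 ≈ -58.127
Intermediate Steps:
V(Q) = 635*Q*(275 + Q) (V(Q) = (275 + Q)*(Q + 317*(2*Q)) = (275 + Q)*(Q + 634*Q) = (275 + Q)*(635*Q) = 635*Q*(275 + Q))
g(t) = -213 (g(t) = -195 - 18 = -213)
24872/g(-442) + V(-379)/426808 = 24872/(-213) + (635*(-379)*(275 - 379))/426808 = 24872*(-1/213) + (635*(-379)*(-104))*(1/426808) = -24872/213 + 25029160*(1/426808) = -24872/213 + 3128645/53351 = -660544687/11363763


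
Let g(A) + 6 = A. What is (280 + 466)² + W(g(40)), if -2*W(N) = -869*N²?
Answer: 1058798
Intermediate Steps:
g(A) = -6 + A
W(N) = 869*N²/2 (W(N) = -(-869)*N²/2 = 869*N²/2)
(280 + 466)² + W(g(40)) = (280 + 466)² + 869*(-6 + 40)²/2 = 746² + (869/2)*34² = 556516 + (869/2)*1156 = 556516 + 502282 = 1058798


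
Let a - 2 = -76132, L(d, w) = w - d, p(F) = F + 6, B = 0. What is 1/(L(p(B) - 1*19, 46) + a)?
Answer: -1/76071 ≈ -1.3146e-5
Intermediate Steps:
p(F) = 6 + F
a = -76130 (a = 2 - 76132 = -76130)
1/(L(p(B) - 1*19, 46) + a) = 1/((46 - ((6 + 0) - 1*19)) - 76130) = 1/((46 - (6 - 19)) - 76130) = 1/((46 - 1*(-13)) - 76130) = 1/((46 + 13) - 76130) = 1/(59 - 76130) = 1/(-76071) = -1/76071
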